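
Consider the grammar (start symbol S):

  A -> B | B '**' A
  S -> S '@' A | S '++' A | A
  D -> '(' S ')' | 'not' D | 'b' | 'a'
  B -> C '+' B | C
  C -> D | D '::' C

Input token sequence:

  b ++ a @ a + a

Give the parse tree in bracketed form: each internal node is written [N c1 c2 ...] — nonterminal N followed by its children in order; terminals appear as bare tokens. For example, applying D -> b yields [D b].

[S [S [S [A [B [C [D b]]]]] ++ [A [B [C [D a]]]]] @ [A [B [C [D a]] + [B [C [D a]]]]]]

S
S @ A
S ++ A @ A
A ++ A @ A
B ++ A @ A
C ++ A @ A
D ++ A @ A
b ++ A @ A
b ++ B @ A
b ++ C @ A
b ++ D @ A
b ++ a @ A
b ++ a @ B
b ++ a @ C + B
b ++ a @ D + B
b ++ a @ a + B
b ++ a @ a + C
b ++ a @ a + D
b ++ a @ a + a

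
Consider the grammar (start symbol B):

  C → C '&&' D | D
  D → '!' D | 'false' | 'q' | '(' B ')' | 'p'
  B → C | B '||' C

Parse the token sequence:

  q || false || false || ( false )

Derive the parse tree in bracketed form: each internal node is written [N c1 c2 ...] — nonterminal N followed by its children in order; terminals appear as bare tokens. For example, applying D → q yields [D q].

B
B || C
B || C || C
B || C || C || C
C || C || C || C
D || C || C || C
q || C || C || C
q || D || C || C
q || false || C || C
q || false || D || C
q || false || false || C
q || false || false || D
q || false || false || ( B )
q || false || false || ( C )
q || false || false || ( D )
q || false || false || ( false )

[B [B [B [B [C [D q]]] || [C [D false]]] || [C [D false]]] || [C [D ( [B [C [D false]]] )]]]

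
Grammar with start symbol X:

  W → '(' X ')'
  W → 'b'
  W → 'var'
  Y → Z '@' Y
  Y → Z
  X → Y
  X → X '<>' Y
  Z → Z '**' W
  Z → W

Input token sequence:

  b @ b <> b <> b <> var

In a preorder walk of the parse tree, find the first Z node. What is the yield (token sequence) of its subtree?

[X [X [X [X [Y [Z [W b]] @ [Y [Z [W b]]]]] <> [Y [Z [W b]]]] <> [Y [Z [W b]]]] <> [Y [Z [W var]]]]

b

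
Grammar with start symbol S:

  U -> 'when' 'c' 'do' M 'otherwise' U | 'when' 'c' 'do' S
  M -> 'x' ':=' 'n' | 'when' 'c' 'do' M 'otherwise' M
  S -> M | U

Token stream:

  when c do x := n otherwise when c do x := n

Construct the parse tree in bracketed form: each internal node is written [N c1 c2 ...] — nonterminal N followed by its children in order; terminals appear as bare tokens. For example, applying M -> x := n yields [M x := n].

[S [U when c do [M x := n] otherwise [U when c do [S [M x := n]]]]]

S
U
when c do M otherwise U
when c do x := n otherwise U
when c do x := n otherwise when c do S
when c do x := n otherwise when c do M
when c do x := n otherwise when c do x := n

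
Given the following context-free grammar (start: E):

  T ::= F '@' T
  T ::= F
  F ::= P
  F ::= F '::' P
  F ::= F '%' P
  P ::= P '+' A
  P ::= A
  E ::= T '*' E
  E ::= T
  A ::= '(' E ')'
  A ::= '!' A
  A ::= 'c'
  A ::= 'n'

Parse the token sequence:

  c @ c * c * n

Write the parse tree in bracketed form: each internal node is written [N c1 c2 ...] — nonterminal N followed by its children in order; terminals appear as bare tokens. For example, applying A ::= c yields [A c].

[E [T [F [P [A c]]] @ [T [F [P [A c]]]]] * [E [T [F [P [A c]]]] * [E [T [F [P [A n]]]]]]]

E
T * E
F @ T * E
P @ T * E
A @ T * E
c @ T * E
c @ F * E
c @ P * E
c @ A * E
c @ c * E
c @ c * T * E
c @ c * F * E
c @ c * P * E
c @ c * A * E
c @ c * c * E
c @ c * c * T
c @ c * c * F
c @ c * c * P
c @ c * c * A
c @ c * c * n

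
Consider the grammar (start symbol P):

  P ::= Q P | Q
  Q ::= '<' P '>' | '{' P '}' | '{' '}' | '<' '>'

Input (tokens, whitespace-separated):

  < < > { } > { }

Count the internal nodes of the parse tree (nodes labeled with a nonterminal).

[P [Q < [P [Q < >] [P [Q { }]]] >] [P [Q { }]]]

8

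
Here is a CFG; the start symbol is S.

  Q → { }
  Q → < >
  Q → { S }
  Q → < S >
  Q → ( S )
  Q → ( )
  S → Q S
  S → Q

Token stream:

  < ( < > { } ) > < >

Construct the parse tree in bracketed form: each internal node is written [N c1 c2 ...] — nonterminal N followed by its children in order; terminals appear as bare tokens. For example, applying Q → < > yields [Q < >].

[S [Q < [S [Q ( [S [Q < >] [S [Q { }]]] )]] >] [S [Q < >]]]

S
Q S
< S > S
< Q > S
< ( S ) > S
< ( Q S ) > S
< ( < > S ) > S
< ( < > Q ) > S
< ( < > { } ) > S
< ( < > { } ) > Q
< ( < > { } ) > < >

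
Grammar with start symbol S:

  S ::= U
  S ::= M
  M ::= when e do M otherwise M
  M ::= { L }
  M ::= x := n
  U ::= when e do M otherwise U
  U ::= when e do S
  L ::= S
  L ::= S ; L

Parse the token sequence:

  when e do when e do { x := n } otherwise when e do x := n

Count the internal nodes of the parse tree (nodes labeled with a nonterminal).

[S [U when e do [S [U when e do [M { [L [S [M x := n]]] }] otherwise [U when e do [S [M x := n]]]]]]]

11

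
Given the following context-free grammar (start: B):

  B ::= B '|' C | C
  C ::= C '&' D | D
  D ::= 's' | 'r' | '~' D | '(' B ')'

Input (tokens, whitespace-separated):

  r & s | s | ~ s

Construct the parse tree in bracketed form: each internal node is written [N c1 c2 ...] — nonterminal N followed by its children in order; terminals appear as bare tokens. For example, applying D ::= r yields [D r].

[B [B [B [C [C [D r]] & [D s]]] | [C [D s]]] | [C [D ~ [D s]]]]

B
B | C
B | C | C
C | C | C
C & D | C | C
D & D | C | C
r & D | C | C
r & s | C | C
r & s | D | C
r & s | s | C
r & s | s | D
r & s | s | ~ D
r & s | s | ~ s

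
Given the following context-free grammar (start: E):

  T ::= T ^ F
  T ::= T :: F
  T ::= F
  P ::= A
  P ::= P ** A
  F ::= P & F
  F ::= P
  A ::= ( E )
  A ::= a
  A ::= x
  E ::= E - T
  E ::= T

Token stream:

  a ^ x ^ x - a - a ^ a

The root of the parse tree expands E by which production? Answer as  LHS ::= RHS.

[E [E [E [T [T [T [F [P [A a]]]] ^ [F [P [A x]]]] ^ [F [P [A x]]]]] - [T [F [P [A a]]]]] - [T [T [F [P [A a]]]] ^ [F [P [A a]]]]]

E ::= E - T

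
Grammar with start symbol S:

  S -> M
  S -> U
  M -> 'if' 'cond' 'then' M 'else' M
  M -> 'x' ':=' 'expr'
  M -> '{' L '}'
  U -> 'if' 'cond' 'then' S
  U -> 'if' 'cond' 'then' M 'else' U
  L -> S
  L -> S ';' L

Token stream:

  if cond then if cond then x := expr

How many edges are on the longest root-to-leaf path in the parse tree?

[S [U if cond then [S [U if cond then [S [M x := expr]]]]]]

6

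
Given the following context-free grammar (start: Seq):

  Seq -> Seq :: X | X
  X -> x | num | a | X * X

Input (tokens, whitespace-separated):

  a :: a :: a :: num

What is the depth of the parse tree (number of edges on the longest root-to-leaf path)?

[Seq [Seq [Seq [Seq [X a]] :: [X a]] :: [X a]] :: [X num]]

5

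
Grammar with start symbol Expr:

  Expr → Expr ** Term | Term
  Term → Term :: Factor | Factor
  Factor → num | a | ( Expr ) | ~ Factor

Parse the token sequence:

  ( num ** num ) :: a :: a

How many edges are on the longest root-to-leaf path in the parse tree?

9

[Expr [Term [Term [Term [Factor ( [Expr [Expr [Term [Factor num]]] ** [Term [Factor num]]] )]] :: [Factor a]] :: [Factor a]]]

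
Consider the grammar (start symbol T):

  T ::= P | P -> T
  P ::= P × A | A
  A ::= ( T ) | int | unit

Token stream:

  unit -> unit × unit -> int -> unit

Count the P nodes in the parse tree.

[T [P [A unit]] -> [T [P [P [A unit]] × [A unit]] -> [T [P [A int]] -> [T [P [A unit]]]]]]

5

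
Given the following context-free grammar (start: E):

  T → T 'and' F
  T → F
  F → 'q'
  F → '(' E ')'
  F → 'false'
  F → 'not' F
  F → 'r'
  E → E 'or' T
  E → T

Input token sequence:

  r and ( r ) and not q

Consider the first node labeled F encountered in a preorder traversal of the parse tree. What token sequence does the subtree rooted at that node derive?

[E [T [T [T [F r]] and [F ( [E [T [F r]]] )]] and [F not [F q]]]]

r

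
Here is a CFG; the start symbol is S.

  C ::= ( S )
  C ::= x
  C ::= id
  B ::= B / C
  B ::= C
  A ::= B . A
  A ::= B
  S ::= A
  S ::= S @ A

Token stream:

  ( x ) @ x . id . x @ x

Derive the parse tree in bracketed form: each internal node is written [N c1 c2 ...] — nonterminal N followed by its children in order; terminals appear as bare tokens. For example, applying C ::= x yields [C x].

[S [S [S [A [B [C ( [S [A [B [C x]]]] )]]]] @ [A [B [C x]] . [A [B [C id]] . [A [B [C x]]]]]] @ [A [B [C x]]]]

S
S @ A
S @ A @ A
A @ A @ A
B @ A @ A
C @ A @ A
( S ) @ A @ A
( A ) @ A @ A
( B ) @ A @ A
( C ) @ A @ A
( x ) @ A @ A
( x ) @ B . A @ A
( x ) @ C . A @ A
( x ) @ x . A @ A
( x ) @ x . B . A @ A
( x ) @ x . C . A @ A
( x ) @ x . id . A @ A
( x ) @ x . id . B @ A
( x ) @ x . id . C @ A
( x ) @ x . id . x @ A
( x ) @ x . id . x @ B
( x ) @ x . id . x @ C
( x ) @ x . id . x @ x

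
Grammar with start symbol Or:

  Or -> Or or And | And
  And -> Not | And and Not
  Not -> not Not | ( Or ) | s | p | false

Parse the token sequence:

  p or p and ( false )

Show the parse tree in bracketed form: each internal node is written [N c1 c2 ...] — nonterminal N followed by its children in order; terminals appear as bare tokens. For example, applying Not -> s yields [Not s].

Or
Or or And
And or And
Not or And
p or And
p or And and Not
p or Not and Not
p or p and Not
p or p and ( Or )
p or p and ( And )
p or p and ( Not )
p or p and ( false )

[Or [Or [And [Not p]]] or [And [And [Not p]] and [Not ( [Or [And [Not false]]] )]]]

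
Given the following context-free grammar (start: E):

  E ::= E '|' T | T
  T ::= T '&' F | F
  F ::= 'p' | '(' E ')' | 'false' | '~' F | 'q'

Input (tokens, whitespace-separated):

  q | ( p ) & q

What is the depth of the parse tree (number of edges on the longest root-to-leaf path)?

7

[E [E [T [F q]]] | [T [T [F ( [E [T [F p]]] )]] & [F q]]]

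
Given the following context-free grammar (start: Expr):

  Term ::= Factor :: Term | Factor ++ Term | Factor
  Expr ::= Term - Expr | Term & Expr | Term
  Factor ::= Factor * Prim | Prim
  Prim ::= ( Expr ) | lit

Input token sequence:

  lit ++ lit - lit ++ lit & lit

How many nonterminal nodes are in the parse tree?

[Expr [Term [Factor [Prim lit]] ++ [Term [Factor [Prim lit]]]] - [Expr [Term [Factor [Prim lit]] ++ [Term [Factor [Prim lit]]]] & [Expr [Term [Factor [Prim lit]]]]]]

18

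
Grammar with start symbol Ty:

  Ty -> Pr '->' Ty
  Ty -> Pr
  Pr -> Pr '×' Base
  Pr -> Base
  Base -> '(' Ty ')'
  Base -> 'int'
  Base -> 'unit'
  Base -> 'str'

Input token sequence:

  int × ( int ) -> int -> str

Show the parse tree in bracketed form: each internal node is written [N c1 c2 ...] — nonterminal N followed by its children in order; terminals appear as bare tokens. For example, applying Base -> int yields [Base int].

Ty
Pr -> Ty
Pr × Base -> Ty
Base × Base -> Ty
int × Base -> Ty
int × ( Ty ) -> Ty
int × ( Pr ) -> Ty
int × ( Base ) -> Ty
int × ( int ) -> Ty
int × ( int ) -> Pr -> Ty
int × ( int ) -> Base -> Ty
int × ( int ) -> int -> Ty
int × ( int ) -> int -> Pr
int × ( int ) -> int -> Base
int × ( int ) -> int -> str

[Ty [Pr [Pr [Base int]] × [Base ( [Ty [Pr [Base int]]] )]] -> [Ty [Pr [Base int]] -> [Ty [Pr [Base str]]]]]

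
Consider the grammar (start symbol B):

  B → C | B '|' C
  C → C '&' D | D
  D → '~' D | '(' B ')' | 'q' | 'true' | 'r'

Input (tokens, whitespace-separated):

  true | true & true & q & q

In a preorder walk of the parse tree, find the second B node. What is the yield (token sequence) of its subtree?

[B [B [C [D true]]] | [C [C [C [C [D true]] & [D true]] & [D q]] & [D q]]]

true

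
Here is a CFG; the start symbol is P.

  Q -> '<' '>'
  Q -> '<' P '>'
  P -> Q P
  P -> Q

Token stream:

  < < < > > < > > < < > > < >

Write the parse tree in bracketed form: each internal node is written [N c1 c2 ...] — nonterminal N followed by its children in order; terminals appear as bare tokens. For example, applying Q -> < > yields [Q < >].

P
Q P
< P > P
< Q P > P
< < P > P > P
< < Q > P > P
< < < > > P > P
< < < > > Q > P
< < < > > < > > P
< < < > > < > > Q P
< < < > > < > > < P > P
< < < > > < > > < Q > P
< < < > > < > > < < > > P
< < < > > < > > < < > > Q
< < < > > < > > < < > > < >

[P [Q < [P [Q < [P [Q < >]] >] [P [Q < >]]] >] [P [Q < [P [Q < >]] >] [P [Q < >]]]]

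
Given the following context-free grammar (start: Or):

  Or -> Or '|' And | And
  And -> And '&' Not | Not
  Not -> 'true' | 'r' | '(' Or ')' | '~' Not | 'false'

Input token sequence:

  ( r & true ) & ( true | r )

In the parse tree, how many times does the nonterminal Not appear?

6

[Or [And [And [Not ( [Or [And [And [Not r]] & [Not true]]] )]] & [Not ( [Or [Or [And [Not true]]] | [And [Not r]]] )]]]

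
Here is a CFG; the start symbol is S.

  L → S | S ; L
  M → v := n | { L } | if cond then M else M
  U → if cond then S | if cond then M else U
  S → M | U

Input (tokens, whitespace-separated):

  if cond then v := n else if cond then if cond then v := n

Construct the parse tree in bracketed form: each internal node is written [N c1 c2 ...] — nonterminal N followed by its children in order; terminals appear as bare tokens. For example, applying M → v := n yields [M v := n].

[S [U if cond then [M v := n] else [U if cond then [S [U if cond then [S [M v := n]]]]]]]

S
U
if cond then M else U
if cond then v := n else U
if cond then v := n else if cond then S
if cond then v := n else if cond then U
if cond then v := n else if cond then if cond then S
if cond then v := n else if cond then if cond then M
if cond then v := n else if cond then if cond then v := n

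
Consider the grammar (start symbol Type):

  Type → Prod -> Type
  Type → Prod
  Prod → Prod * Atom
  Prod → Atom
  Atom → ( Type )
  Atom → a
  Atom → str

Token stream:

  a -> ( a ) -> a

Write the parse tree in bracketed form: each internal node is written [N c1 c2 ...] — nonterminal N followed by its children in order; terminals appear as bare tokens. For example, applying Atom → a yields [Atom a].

Type
Prod -> Type
Atom -> Type
a -> Type
a -> Prod -> Type
a -> Atom -> Type
a -> ( Type ) -> Type
a -> ( Prod ) -> Type
a -> ( Atom ) -> Type
a -> ( a ) -> Type
a -> ( a ) -> Prod
a -> ( a ) -> Atom
a -> ( a ) -> a

[Type [Prod [Atom a]] -> [Type [Prod [Atom ( [Type [Prod [Atom a]]] )]] -> [Type [Prod [Atom a]]]]]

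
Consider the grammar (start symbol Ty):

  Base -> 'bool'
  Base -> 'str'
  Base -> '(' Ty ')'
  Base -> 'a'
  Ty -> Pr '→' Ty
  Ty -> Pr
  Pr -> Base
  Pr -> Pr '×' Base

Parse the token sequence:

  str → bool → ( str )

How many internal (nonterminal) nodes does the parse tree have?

[Ty [Pr [Base str]] → [Ty [Pr [Base bool]] → [Ty [Pr [Base ( [Ty [Pr [Base str]]] )]]]]]

12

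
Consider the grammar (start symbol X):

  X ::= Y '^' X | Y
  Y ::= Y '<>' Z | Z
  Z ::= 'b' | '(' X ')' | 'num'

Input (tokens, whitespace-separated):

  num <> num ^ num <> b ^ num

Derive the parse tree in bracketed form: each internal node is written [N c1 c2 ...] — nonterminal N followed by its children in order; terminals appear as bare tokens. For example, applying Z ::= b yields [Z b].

X
Y ^ X
Y <> Z ^ X
Z <> Z ^ X
num <> Z ^ X
num <> num ^ X
num <> num ^ Y ^ X
num <> num ^ Y <> Z ^ X
num <> num ^ Z <> Z ^ X
num <> num ^ num <> Z ^ X
num <> num ^ num <> b ^ X
num <> num ^ num <> b ^ Y
num <> num ^ num <> b ^ Z
num <> num ^ num <> b ^ num

[X [Y [Y [Z num]] <> [Z num]] ^ [X [Y [Y [Z num]] <> [Z b]] ^ [X [Y [Z num]]]]]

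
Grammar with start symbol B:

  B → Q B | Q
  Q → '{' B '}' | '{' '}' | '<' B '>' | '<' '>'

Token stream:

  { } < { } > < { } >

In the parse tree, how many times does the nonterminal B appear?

[B [Q { }] [B [Q < [B [Q { }]] >] [B [Q < [B [Q { }]] >]]]]

5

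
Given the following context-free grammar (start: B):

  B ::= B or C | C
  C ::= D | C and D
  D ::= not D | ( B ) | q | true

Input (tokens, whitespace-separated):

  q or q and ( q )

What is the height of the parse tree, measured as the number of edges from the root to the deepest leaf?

[B [B [C [D q]]] or [C [C [D q]] and [D ( [B [C [D q]]] )]]]

6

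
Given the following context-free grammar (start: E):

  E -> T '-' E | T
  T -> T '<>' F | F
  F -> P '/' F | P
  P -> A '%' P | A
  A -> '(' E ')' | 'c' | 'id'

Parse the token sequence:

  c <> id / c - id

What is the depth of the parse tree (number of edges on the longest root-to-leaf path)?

6

[E [T [T [F [P [A c]]]] <> [F [P [A id]] / [F [P [A c]]]]] - [E [T [F [P [A id]]]]]]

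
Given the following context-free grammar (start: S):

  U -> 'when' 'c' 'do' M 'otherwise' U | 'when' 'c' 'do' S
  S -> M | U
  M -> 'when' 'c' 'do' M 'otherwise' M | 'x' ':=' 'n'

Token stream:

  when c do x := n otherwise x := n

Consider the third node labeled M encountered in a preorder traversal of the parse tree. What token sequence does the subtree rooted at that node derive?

x := n

[S [M when c do [M x := n] otherwise [M x := n]]]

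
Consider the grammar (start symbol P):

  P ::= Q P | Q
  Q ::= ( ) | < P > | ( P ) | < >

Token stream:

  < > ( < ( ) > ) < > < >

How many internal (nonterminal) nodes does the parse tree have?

12

[P [Q < >] [P [Q ( [P [Q < [P [Q ( )]] >]] )] [P [Q < >] [P [Q < >]]]]]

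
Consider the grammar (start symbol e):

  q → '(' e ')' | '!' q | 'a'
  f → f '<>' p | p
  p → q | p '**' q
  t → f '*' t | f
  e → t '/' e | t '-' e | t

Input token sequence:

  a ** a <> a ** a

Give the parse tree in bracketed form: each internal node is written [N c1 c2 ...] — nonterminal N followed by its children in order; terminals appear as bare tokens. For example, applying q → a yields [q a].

e
t
f
f <> p
p <> p
p ** q <> p
q ** q <> p
a ** q <> p
a ** a <> p
a ** a <> p ** q
a ** a <> q ** q
a ** a <> a ** q
a ** a <> a ** a

[e [t [f [f [p [p [q a]] ** [q a]]] <> [p [p [q a]] ** [q a]]]]]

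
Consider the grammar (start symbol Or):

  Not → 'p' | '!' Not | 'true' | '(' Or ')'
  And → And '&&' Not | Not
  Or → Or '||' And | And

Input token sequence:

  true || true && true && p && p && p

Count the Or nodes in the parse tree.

2

[Or [Or [And [Not true]]] || [And [And [And [And [And [Not true]] && [Not true]] && [Not p]] && [Not p]] && [Not p]]]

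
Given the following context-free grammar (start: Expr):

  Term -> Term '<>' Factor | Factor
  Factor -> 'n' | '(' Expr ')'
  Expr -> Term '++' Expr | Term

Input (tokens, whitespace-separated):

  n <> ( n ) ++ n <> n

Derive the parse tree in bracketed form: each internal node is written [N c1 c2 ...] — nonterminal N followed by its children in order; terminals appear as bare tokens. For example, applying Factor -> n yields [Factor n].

[Expr [Term [Term [Factor n]] <> [Factor ( [Expr [Term [Factor n]]] )]] ++ [Expr [Term [Term [Factor n]] <> [Factor n]]]]

Expr
Term ++ Expr
Term <> Factor ++ Expr
Factor <> Factor ++ Expr
n <> Factor ++ Expr
n <> ( Expr ) ++ Expr
n <> ( Term ) ++ Expr
n <> ( Factor ) ++ Expr
n <> ( n ) ++ Expr
n <> ( n ) ++ Term
n <> ( n ) ++ Term <> Factor
n <> ( n ) ++ Factor <> Factor
n <> ( n ) ++ n <> Factor
n <> ( n ) ++ n <> n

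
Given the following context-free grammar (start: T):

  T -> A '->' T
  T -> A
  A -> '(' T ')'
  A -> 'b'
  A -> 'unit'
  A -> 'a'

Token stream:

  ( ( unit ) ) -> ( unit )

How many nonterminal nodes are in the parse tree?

[T [A ( [T [A ( [T [A unit]] )]] )] -> [T [A ( [T [A unit]] )]]]

10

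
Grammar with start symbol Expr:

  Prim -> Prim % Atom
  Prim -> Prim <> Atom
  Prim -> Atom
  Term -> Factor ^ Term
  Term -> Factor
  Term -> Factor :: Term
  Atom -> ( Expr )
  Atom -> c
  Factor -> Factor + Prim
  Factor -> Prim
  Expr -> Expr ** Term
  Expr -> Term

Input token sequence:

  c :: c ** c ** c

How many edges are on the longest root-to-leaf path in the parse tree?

8

[Expr [Expr [Expr [Term [Factor [Prim [Atom c]]] :: [Term [Factor [Prim [Atom c]]]]]] ** [Term [Factor [Prim [Atom c]]]]] ** [Term [Factor [Prim [Atom c]]]]]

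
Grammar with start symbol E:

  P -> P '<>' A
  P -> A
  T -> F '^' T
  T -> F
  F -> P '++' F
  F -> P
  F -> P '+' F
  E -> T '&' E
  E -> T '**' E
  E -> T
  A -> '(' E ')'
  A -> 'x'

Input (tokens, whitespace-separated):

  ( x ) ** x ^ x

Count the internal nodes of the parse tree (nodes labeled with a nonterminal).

19

[E [T [F [P [A ( [E [T [F [P [A x]]]]] )]]]] ** [E [T [F [P [A x]]] ^ [T [F [P [A x]]]]]]]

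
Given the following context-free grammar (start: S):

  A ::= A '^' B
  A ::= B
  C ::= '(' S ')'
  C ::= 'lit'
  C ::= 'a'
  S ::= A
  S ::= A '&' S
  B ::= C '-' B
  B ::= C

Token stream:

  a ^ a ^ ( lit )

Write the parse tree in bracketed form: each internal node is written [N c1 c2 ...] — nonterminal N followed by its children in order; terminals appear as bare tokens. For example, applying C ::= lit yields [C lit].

[S [A [A [A [B [C a]]] ^ [B [C a]]] ^ [B [C ( [S [A [B [C lit]]]] )]]]]

S
A
A ^ B
A ^ B ^ B
B ^ B ^ B
C ^ B ^ B
a ^ B ^ B
a ^ C ^ B
a ^ a ^ B
a ^ a ^ C
a ^ a ^ ( S )
a ^ a ^ ( A )
a ^ a ^ ( B )
a ^ a ^ ( C )
a ^ a ^ ( lit )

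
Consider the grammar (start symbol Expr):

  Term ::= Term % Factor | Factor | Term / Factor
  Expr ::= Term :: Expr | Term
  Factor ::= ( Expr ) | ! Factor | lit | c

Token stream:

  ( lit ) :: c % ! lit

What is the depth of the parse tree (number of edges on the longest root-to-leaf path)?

6

[Expr [Term [Factor ( [Expr [Term [Factor lit]]] )]] :: [Expr [Term [Term [Factor c]] % [Factor ! [Factor lit]]]]]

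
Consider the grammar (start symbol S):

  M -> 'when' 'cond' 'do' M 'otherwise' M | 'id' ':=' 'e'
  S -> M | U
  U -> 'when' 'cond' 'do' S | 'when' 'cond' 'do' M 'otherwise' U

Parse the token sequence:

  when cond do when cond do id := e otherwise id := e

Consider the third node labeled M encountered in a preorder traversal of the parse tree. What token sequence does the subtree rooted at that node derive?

[S [U when cond do [S [M when cond do [M id := e] otherwise [M id := e]]]]]

id := e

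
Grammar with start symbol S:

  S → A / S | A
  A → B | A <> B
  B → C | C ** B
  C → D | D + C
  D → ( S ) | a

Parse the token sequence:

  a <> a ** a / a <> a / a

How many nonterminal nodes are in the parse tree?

26

[S [A [A [B [C [D a]]]] <> [B [C [D a]] ** [B [C [D a]]]]] / [S [A [A [B [C [D a]]]] <> [B [C [D a]]]] / [S [A [B [C [D a]]]]]]]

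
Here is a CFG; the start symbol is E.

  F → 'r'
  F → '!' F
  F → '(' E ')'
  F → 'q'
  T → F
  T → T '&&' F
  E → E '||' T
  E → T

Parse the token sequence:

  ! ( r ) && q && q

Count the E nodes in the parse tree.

2

[E [T [T [T [F ! [F ( [E [T [F r]]] )]]] && [F q]] && [F q]]]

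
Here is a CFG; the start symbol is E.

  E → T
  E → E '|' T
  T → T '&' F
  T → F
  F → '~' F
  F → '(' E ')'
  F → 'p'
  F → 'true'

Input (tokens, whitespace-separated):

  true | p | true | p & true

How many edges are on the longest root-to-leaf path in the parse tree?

[E [E [E [E [T [F true]]] | [T [F p]]] | [T [F true]]] | [T [T [F p]] & [F true]]]

6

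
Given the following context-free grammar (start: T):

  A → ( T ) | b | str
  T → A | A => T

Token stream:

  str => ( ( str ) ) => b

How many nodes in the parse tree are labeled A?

[T [A str] => [T [A ( [T [A ( [T [A str]] )]] )] => [T [A b]]]]

5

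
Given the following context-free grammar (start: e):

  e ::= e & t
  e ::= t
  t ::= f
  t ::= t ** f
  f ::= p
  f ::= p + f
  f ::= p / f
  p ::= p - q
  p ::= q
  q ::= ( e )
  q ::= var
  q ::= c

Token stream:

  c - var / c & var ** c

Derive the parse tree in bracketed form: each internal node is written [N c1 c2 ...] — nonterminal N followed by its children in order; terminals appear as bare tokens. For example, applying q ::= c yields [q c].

[e [e [t [f [p [p [q c]] - [q var]] / [f [p [q c]]]]]] & [t [t [f [p [q var]]]] ** [f [p [q c]]]]]

e
e & t
t & t
f & t
p / f & t
p - q / f & t
q - q / f & t
c - q / f & t
c - var / f & t
c - var / p & t
c - var / q & t
c - var / c & t
c - var / c & t ** f
c - var / c & f ** f
c - var / c & p ** f
c - var / c & q ** f
c - var / c & var ** f
c - var / c & var ** p
c - var / c & var ** q
c - var / c & var ** c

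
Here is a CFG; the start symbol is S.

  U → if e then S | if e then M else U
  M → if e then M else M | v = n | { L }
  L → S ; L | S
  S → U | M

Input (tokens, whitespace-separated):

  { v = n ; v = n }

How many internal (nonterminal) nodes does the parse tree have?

8

[S [M { [L [S [M v = n]] ; [L [S [M v = n]]]] }]]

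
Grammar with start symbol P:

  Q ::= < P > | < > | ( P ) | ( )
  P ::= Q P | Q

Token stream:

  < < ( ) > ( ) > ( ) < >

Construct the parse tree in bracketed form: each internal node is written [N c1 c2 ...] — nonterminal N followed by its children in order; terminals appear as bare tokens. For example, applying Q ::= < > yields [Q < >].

[P [Q < [P [Q < [P [Q ( )]] >] [P [Q ( )]]] >] [P [Q ( )] [P [Q < >]]]]

P
Q P
< P > P
< Q P > P
< < P > P > P
< < Q > P > P
< < ( ) > P > P
< < ( ) > Q > P
< < ( ) > ( ) > P
< < ( ) > ( ) > Q P
< < ( ) > ( ) > ( ) P
< < ( ) > ( ) > ( ) Q
< < ( ) > ( ) > ( ) < >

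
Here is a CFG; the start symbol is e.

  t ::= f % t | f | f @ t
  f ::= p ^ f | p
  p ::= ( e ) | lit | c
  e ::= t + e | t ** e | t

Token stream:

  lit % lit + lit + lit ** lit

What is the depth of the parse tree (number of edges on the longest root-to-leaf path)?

7

[e [t [f [p lit]] % [t [f [p lit]]]] + [e [t [f [p lit]]] + [e [t [f [p lit]]] ** [e [t [f [p lit]]]]]]]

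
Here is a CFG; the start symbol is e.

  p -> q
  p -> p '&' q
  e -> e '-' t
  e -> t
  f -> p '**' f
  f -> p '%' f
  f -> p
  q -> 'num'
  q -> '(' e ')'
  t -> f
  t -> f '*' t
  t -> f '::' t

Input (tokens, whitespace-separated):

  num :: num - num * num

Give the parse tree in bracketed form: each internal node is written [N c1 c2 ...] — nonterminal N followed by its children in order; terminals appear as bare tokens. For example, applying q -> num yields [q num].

e
e - t
t - t
f :: t - t
p :: t - t
q :: t - t
num :: t - t
num :: f - t
num :: p - t
num :: q - t
num :: num - t
num :: num - f * t
num :: num - p * t
num :: num - q * t
num :: num - num * t
num :: num - num * f
num :: num - num * p
num :: num - num * q
num :: num - num * num

[e [e [t [f [p [q num]]] :: [t [f [p [q num]]]]]] - [t [f [p [q num]]] * [t [f [p [q num]]]]]]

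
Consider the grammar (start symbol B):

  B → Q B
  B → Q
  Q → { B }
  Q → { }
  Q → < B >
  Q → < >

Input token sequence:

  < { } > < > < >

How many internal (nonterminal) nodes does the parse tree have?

[B [Q < [B [Q { }]] >] [B [Q < >] [B [Q < >]]]]

8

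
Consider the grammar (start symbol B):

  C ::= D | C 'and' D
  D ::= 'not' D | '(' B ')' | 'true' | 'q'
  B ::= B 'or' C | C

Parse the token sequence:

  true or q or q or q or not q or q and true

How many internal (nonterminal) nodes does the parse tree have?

21

[B [B [B [B [B [B [C [D true]]] or [C [D q]]] or [C [D q]]] or [C [D q]]] or [C [D not [D q]]]] or [C [C [D q]] and [D true]]]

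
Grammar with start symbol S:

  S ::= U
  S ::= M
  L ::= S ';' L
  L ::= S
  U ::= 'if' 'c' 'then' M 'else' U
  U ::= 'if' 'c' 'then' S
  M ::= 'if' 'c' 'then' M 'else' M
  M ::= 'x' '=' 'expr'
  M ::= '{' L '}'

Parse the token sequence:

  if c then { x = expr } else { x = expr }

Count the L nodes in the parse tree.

[S [M if c then [M { [L [S [M x = expr]]] }] else [M { [L [S [M x = expr]]] }]]]

2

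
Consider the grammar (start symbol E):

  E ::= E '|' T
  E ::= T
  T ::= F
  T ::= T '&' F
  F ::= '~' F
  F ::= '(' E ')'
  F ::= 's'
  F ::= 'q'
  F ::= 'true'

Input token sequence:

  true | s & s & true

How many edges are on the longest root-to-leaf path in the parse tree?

[E [E [T [F true]]] | [T [T [T [F s]] & [F s]] & [F true]]]

5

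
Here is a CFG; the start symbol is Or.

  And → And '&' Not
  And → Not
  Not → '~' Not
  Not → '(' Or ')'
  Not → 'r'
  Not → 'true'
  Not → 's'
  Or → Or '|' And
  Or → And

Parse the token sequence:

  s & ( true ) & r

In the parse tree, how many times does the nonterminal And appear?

[Or [And [And [And [Not s]] & [Not ( [Or [And [Not true]]] )]] & [Not r]]]

4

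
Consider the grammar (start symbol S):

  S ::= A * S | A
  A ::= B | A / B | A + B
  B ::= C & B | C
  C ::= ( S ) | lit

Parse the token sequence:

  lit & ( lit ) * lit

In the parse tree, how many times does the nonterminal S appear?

[S [A [B [C lit] & [B [C ( [S [A [B [C lit]]]] )]]]] * [S [A [B [C lit]]]]]

3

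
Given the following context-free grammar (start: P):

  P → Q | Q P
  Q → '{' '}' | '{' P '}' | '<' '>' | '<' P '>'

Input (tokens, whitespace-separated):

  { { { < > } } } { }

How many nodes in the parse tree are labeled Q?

5

[P [Q { [P [Q { [P [Q { [P [Q < >]] }]] }]] }] [P [Q { }]]]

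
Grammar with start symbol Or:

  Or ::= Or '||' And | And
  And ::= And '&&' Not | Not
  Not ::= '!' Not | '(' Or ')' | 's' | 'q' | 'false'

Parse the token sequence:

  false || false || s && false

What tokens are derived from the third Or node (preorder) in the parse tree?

[Or [Or [Or [And [Not false]]] || [And [Not false]]] || [And [And [Not s]] && [Not false]]]

false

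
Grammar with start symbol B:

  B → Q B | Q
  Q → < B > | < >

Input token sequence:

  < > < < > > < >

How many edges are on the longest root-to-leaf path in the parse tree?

[B [Q < >] [B [Q < [B [Q < >]] >] [B [Q < >]]]]

5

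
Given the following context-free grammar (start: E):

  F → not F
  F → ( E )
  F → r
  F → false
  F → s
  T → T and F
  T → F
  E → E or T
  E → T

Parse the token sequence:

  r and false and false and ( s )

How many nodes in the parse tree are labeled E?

2

[E [T [T [T [T [F r]] and [F false]] and [F false]] and [F ( [E [T [F s]]] )]]]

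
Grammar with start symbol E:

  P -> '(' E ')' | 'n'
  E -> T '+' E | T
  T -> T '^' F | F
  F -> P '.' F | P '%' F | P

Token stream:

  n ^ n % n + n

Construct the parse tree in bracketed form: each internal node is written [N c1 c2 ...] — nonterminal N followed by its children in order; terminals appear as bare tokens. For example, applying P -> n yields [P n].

E
T + E
T ^ F + E
F ^ F + E
P ^ F + E
n ^ F + E
n ^ P % F + E
n ^ n % F + E
n ^ n % P + E
n ^ n % n + E
n ^ n % n + T
n ^ n % n + F
n ^ n % n + P
n ^ n % n + n

[E [T [T [F [P n]]] ^ [F [P n] % [F [P n]]]] + [E [T [F [P n]]]]]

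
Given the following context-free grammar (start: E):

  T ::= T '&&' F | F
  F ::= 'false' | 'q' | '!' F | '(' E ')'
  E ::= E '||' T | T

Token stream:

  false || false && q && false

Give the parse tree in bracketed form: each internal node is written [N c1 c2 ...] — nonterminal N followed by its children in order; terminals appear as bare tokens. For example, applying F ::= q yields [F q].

[E [E [T [F false]]] || [T [T [T [F false]] && [F q]] && [F false]]]

E
E || T
T || T
F || T
false || T
false || T && F
false || T && F && F
false || F && F && F
false || false && F && F
false || false && q && F
false || false && q && false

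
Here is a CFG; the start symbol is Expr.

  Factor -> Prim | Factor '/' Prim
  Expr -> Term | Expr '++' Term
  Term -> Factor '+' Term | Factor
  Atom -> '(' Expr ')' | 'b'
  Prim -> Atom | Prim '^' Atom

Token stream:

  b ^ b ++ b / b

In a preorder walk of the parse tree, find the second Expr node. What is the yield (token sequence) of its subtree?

[Expr [Expr [Term [Factor [Prim [Prim [Atom b]] ^ [Atom b]]]]] ++ [Term [Factor [Factor [Prim [Atom b]]] / [Prim [Atom b]]]]]

b ^ b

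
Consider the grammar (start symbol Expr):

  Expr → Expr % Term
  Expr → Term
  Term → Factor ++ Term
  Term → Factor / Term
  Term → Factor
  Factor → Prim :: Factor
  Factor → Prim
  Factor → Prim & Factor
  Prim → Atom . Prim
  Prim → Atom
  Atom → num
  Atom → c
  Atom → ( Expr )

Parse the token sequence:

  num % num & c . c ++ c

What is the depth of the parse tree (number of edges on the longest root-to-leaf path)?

7

[Expr [Expr [Term [Factor [Prim [Atom num]]]]] % [Term [Factor [Prim [Atom num]] & [Factor [Prim [Atom c] . [Prim [Atom c]]]]] ++ [Term [Factor [Prim [Atom c]]]]]]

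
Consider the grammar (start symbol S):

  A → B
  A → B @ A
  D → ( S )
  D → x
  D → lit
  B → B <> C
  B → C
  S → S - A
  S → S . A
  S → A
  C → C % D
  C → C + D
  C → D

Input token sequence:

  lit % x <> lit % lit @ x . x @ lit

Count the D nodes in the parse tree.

[S [S [A [B [B [C [C [D lit]] % [D x]]] <> [C [C [D lit]] % [D lit]]] @ [A [B [C [D x]]]]]] . [A [B [C [D x]]] @ [A [B [C [D lit]]]]]]

7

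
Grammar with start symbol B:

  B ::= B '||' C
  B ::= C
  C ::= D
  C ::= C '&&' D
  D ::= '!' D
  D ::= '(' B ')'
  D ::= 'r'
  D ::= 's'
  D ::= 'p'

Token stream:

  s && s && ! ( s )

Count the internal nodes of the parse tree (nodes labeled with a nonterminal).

[B [C [C [C [D s]] && [D s]] && [D ! [D ( [B [C [D s]]] )]]]]

11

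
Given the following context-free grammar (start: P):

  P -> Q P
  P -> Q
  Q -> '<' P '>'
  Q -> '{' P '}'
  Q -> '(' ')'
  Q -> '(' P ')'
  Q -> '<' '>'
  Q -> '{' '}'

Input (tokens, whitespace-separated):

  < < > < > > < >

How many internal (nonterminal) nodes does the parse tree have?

[P [Q < [P [Q < >] [P [Q < >]]] >] [P [Q < >]]]

8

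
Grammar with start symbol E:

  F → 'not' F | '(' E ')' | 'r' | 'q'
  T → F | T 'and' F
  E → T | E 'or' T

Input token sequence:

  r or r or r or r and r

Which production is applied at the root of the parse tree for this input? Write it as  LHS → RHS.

E → E 'or' T

[E [E [E [E [T [F r]]] or [T [F r]]] or [T [F r]]] or [T [T [F r]] and [F r]]]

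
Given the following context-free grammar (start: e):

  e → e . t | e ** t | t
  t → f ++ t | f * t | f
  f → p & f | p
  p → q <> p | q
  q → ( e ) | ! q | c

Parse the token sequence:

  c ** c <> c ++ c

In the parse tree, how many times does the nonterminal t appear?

[e [e [t [f [p [q c]]]]] ** [t [f [p [q c] <> [p [q c]]]] ++ [t [f [p [q c]]]]]]

3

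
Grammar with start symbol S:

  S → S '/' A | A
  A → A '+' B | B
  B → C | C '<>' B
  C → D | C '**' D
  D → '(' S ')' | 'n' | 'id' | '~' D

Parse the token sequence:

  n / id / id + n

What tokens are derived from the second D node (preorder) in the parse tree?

id

[S [S [S [A [B [C [D n]]]]] / [A [B [C [D id]]]]] / [A [A [B [C [D id]]]] + [B [C [D n]]]]]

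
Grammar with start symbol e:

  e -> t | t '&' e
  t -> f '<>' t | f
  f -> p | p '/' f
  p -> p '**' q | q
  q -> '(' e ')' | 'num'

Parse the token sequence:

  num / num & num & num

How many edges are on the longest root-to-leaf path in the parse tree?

7

[e [t [f [p [q num]] / [f [p [q num]]]]] & [e [t [f [p [q num]]]] & [e [t [f [p [q num]]]]]]]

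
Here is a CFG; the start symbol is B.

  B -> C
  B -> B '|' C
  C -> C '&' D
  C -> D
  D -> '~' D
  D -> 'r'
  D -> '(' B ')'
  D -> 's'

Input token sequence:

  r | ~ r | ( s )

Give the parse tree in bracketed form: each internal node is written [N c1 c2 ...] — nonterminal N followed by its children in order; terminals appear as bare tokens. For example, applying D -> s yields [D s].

[B [B [B [C [D r]]] | [C [D ~ [D r]]]] | [C [D ( [B [C [D s]]] )]]]

B
B | C
B | C | C
C | C | C
D | C | C
r | C | C
r | D | C
r | ~ D | C
r | ~ r | C
r | ~ r | D
r | ~ r | ( B )
r | ~ r | ( C )
r | ~ r | ( D )
r | ~ r | ( s )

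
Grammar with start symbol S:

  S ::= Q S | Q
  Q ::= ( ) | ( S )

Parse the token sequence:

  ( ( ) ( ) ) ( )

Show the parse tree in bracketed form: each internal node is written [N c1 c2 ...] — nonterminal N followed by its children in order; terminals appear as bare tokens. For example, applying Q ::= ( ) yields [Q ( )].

[S [Q ( [S [Q ( )] [S [Q ( )]]] )] [S [Q ( )]]]

S
Q S
( S ) S
( Q S ) S
( ( ) S ) S
( ( ) Q ) S
( ( ) ( ) ) S
( ( ) ( ) ) Q
( ( ) ( ) ) ( )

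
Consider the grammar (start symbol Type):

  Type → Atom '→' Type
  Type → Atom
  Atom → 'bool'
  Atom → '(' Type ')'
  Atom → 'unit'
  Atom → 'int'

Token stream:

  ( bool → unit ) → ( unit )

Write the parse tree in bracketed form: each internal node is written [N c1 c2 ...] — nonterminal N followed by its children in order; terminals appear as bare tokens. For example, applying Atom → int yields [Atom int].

[Type [Atom ( [Type [Atom bool] → [Type [Atom unit]]] )] → [Type [Atom ( [Type [Atom unit]] )]]]

Type
Atom → Type
( Type ) → Type
( Atom → Type ) → Type
( bool → Type ) → Type
( bool → Atom ) → Type
( bool → unit ) → Type
( bool → unit ) → Atom
( bool → unit ) → ( Type )
( bool → unit ) → ( Atom )
( bool → unit ) → ( unit )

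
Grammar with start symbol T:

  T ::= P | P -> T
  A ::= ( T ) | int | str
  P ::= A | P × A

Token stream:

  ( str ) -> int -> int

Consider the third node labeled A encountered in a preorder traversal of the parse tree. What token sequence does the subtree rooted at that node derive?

[T [P [A ( [T [P [A str]]] )]] -> [T [P [A int]] -> [T [P [A int]]]]]

int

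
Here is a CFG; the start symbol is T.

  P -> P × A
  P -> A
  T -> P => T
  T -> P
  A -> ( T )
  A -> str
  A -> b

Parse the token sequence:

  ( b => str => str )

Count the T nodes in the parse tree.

[T [P [A ( [T [P [A b]] => [T [P [A str]] => [T [P [A str]]]]] )]]]

4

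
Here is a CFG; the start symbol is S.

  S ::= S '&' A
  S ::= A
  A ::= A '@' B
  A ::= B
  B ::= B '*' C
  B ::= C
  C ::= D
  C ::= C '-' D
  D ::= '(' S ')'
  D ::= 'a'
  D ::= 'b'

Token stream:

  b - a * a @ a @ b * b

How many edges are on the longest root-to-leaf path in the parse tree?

9

[S [A [A [A [B [B [C [C [D b]] - [D a]]] * [C [D a]]]] @ [B [C [D a]]]] @ [B [B [C [D b]]] * [C [D b]]]]]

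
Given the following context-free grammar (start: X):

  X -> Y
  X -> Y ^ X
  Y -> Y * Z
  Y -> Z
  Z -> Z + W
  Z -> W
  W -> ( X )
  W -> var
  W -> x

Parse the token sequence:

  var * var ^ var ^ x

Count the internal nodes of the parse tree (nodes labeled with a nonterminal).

15

[X [Y [Y [Z [W var]]] * [Z [W var]]] ^ [X [Y [Z [W var]]] ^ [X [Y [Z [W x]]]]]]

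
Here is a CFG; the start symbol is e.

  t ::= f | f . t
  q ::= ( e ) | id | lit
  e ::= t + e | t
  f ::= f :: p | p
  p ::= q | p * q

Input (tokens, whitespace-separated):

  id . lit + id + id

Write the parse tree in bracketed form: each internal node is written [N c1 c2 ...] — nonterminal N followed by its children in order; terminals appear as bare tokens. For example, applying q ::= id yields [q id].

e
t + e
f . t + e
p . t + e
q . t + e
id . t + e
id . f + e
id . p + e
id . q + e
id . lit + e
id . lit + t + e
id . lit + f + e
id . lit + p + e
id . lit + q + e
id . lit + id + e
id . lit + id + t
id . lit + id + f
id . lit + id + p
id . lit + id + q
id . lit + id + id

[e [t [f [p [q id]]] . [t [f [p [q lit]]]]] + [e [t [f [p [q id]]]] + [e [t [f [p [q id]]]]]]]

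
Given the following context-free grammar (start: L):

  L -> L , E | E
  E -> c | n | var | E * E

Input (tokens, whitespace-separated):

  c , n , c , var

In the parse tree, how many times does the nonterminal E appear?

[L [L [L [L [E c]] , [E n]] , [E c]] , [E var]]

4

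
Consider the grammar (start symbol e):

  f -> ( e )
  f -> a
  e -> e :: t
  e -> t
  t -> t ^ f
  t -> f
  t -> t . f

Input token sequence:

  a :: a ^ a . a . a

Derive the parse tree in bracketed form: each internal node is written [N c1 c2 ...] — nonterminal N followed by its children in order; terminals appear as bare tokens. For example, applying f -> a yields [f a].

[e [e [t [f a]]] :: [t [t [t [t [f a]] ^ [f a]] . [f a]] . [f a]]]

e
e :: t
t :: t
f :: t
a :: t
a :: t . f
a :: t . f . f
a :: t ^ f . f . f
a :: f ^ f . f . f
a :: a ^ f . f . f
a :: a ^ a . f . f
a :: a ^ a . a . f
a :: a ^ a . a . a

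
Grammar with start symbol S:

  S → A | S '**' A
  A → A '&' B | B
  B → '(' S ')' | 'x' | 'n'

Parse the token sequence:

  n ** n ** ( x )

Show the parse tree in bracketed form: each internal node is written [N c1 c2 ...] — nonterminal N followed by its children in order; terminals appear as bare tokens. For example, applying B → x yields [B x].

[S [S [S [A [B n]]] ** [A [B n]]] ** [A [B ( [S [A [B x]]] )]]]

S
S ** A
S ** A ** A
A ** A ** A
B ** A ** A
n ** A ** A
n ** B ** A
n ** n ** A
n ** n ** B
n ** n ** ( S )
n ** n ** ( A )
n ** n ** ( B )
n ** n ** ( x )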